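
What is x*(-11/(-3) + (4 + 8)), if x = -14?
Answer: -658/3 ≈ -219.33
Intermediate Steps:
x*(-11/(-3) + (4 + 8)) = -14*(-11/(-3) + (4 + 8)) = -14*(-11*(-⅓) + 12) = -14*(11/3 + 12) = -14*47/3 = -658/3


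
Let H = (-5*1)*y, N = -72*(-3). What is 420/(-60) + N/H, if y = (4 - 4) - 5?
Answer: 41/25 ≈ 1.6400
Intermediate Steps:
y = -5 (y = 0 - 5 = -5)
N = 216
H = 25 (H = -5*1*(-5) = -5*(-5) = 25)
420/(-60) + N/H = 420/(-60) + 216/25 = 420*(-1/60) + 216*(1/25) = -7 + 216/25 = 41/25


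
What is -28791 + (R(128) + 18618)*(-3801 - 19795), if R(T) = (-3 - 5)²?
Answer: -440849263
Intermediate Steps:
R(T) = 64 (R(T) = (-8)² = 64)
-28791 + (R(128) + 18618)*(-3801 - 19795) = -28791 + (64 + 18618)*(-3801 - 19795) = -28791 + 18682*(-23596) = -28791 - 440820472 = -440849263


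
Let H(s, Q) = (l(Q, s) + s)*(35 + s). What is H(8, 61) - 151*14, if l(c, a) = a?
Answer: -1426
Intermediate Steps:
H(s, Q) = 2*s*(35 + s) (H(s, Q) = (s + s)*(35 + s) = (2*s)*(35 + s) = 2*s*(35 + s))
H(8, 61) - 151*14 = 2*8*(35 + 8) - 151*14 = 2*8*43 - 2114 = 688 - 2114 = -1426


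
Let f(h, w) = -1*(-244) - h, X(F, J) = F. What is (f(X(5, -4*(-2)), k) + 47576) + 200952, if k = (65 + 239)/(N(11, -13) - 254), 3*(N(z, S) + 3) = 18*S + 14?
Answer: 248767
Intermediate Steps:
N(z, S) = 5/3 + 6*S (N(z, S) = -3 + (18*S + 14)/3 = -3 + (14 + 18*S)/3 = -3 + (14/3 + 6*S) = 5/3 + 6*S)
k = -912/991 (k = (65 + 239)/((5/3 + 6*(-13)) - 254) = 304/((5/3 - 78) - 254) = 304/(-229/3 - 254) = 304/(-991/3) = 304*(-3/991) = -912/991 ≈ -0.92028)
f(h, w) = 244 - h
(f(X(5, -4*(-2)), k) + 47576) + 200952 = ((244 - 1*5) + 47576) + 200952 = ((244 - 5) + 47576) + 200952 = (239 + 47576) + 200952 = 47815 + 200952 = 248767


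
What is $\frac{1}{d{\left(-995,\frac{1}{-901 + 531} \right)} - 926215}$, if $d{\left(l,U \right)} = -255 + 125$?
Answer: $- \frac{1}{926345} \approx -1.0795 \cdot 10^{-6}$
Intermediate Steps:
$d{\left(l,U \right)} = -130$
$\frac{1}{d{\left(-995,\frac{1}{-901 + 531} \right)} - 926215} = \frac{1}{-130 - 926215} = \frac{1}{-926345} = - \frac{1}{926345}$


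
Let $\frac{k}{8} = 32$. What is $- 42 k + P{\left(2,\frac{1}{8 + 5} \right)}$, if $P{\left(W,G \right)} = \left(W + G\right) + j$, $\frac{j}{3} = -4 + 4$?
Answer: $- \frac{139749}{13} \approx -10750.0$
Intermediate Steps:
$j = 0$ ($j = 3 \left(-4 + 4\right) = 3 \cdot 0 = 0$)
$k = 256$ ($k = 8 \cdot 32 = 256$)
$P{\left(W,G \right)} = G + W$ ($P{\left(W,G \right)} = \left(W + G\right) + 0 = \left(G + W\right) + 0 = G + W$)
$- 42 k + P{\left(2,\frac{1}{8 + 5} \right)} = \left(-42\right) 256 + \left(\frac{1}{8 + 5} + 2\right) = -10752 + \left(\frac{1}{13} + 2\right) = -10752 + \frac{27}{13} = - \frac{139749}{13}$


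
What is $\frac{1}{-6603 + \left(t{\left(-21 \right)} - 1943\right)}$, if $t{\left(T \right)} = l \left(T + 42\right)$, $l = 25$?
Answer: $- \frac{1}{8021} \approx -0.00012467$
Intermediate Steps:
$t{\left(T \right)} = 1050 + 25 T$ ($t{\left(T \right)} = 25 \left(T + 42\right) = 25 \left(42 + T\right) = 1050 + 25 T$)
$\frac{1}{-6603 + \left(t{\left(-21 \right)} - 1943\right)} = \frac{1}{-6603 + \left(\left(1050 + 25 \left(-21\right)\right) - 1943\right)} = \frac{1}{-6603 + \left(\left(1050 - 525\right) - 1943\right)} = \frac{1}{-6603 + \left(525 - 1943\right)} = \frac{1}{-6603 - 1418} = \frac{1}{-8021} = - \frac{1}{8021}$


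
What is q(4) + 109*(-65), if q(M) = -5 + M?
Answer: -7086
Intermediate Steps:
q(4) + 109*(-65) = (-5 + 4) + 109*(-65) = -1 - 7085 = -7086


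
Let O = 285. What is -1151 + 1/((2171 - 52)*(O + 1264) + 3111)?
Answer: -3781543741/3285442 ≈ -1151.0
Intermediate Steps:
-1151 + 1/((2171 - 52)*(O + 1264) + 3111) = -1151 + 1/((2171 - 52)*(285 + 1264) + 3111) = -1151 + 1/(2119*1549 + 3111) = -1151 + 1/(3282331 + 3111) = -1151 + 1/3285442 = -3781543741/3285442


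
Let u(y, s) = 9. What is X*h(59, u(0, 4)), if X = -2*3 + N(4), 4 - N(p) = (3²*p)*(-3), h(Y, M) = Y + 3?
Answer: 6572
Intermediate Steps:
h(Y, M) = 3 + Y
N(p) = 4 + 27*p (N(p) = 4 - 3²*p*(-3) = 4 - 9*p*(-3) = 4 - (-27)*p = 4 + 27*p)
X = 106 (X = -2*3 + (4 + 27*4) = -6 + (4 + 108) = -6 + 112 = 106)
X*h(59, u(0, 4)) = 106*(3 + 59) = 106*62 = 6572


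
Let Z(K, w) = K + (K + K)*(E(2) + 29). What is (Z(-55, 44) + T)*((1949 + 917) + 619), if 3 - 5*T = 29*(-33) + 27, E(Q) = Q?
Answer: -11425224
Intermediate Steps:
T = 933/5 (T = ⅗ - (29*(-33) + 27)/5 = ⅗ - (-957 + 27)/5 = ⅗ - ⅕*(-930) = ⅗ + 186 = 933/5 ≈ 186.60)
Z(K, w) = 63*K (Z(K, w) = K + (K + K)*(2 + 29) = K + (2*K)*31 = K + 62*K = 63*K)
(Z(-55, 44) + T)*((1949 + 917) + 619) = (63*(-55) + 933/5)*((1949 + 917) + 619) = (-3465 + 933/5)*(2866 + 619) = -16392/5*3485 = -11425224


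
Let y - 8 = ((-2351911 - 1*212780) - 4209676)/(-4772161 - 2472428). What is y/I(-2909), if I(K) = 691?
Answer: 64731079/5006010999 ≈ 0.012931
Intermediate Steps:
y = 64731079/7244589 (y = 8 + ((-2351911 - 1*212780) - 4209676)/(-4772161 - 2472428) = 8 + ((-2351911 - 212780) - 4209676)/(-7244589) = 8 + (-2564691 - 4209676)*(-1/7244589) = 8 - 6774367*(-1/7244589) = 8 + 6774367/7244589 = 64731079/7244589 ≈ 8.9351)
y/I(-2909) = (64731079/7244589)/691 = (64731079/7244589)*(1/691) = 64731079/5006010999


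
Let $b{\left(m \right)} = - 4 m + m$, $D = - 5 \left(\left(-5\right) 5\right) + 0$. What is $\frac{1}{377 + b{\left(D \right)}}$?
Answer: $\frac{1}{2} \approx 0.5$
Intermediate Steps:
$D = 125$ ($D = \left(-5\right) \left(-25\right) + 0 = 125 + 0 = 125$)
$b{\left(m \right)} = - 3 m$
$\frac{1}{377 + b{\left(D \right)}} = \frac{1}{377 - 375} = \frac{1}{2}$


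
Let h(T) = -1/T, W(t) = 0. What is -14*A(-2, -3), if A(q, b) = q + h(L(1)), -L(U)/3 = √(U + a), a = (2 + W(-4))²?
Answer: 28 - 14*√5/15 ≈ 25.913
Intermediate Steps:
a = 4 (a = (2 + 0)² = 2² = 4)
L(U) = -3*√(4 + U) (L(U) = -3*√(U + 4) = -3*√(4 + U))
A(q, b) = q + √5/15 (A(q, b) = q - 1/((-3*√(4 + 1))) = q - 1/((-3*√5)) = q - (-1)*√5/15 = q + √5/15)
-14*A(-2, -3) = -14*(-2 + √5/15) = 28 - 14*√5/15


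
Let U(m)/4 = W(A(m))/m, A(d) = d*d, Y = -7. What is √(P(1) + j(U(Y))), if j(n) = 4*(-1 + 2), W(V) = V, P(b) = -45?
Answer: I*√41 ≈ 6.4031*I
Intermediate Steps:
A(d) = d²
U(m) = 4*m (U(m) = 4*(m²/m) = 4*m)
j(n) = 4 (j(n) = 4*1 = 4)
√(P(1) + j(U(Y))) = √(-45 + 4) = √(-41) = I*√41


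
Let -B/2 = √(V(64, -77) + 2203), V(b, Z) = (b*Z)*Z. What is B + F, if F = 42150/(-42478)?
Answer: -21075/21239 - 2*√381659 ≈ -1236.6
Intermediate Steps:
V(b, Z) = b*Z² (V(b, Z) = (Z*b)*Z = b*Z²)
B = -2*√381659 (B = -2*√(64*(-77)² + 2203) = -2*√(64*5929 + 2203) = -2*√(379456 + 2203) = -2*√381659 ≈ -1235.6)
F = -21075/21239 (F = 42150*(-1/42478) = -21075/21239 ≈ -0.99228)
B + F = -2*√381659 - 21075/21239 = -21075/21239 - 2*√381659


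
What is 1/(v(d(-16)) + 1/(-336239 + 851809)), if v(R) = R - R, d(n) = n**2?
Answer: 515570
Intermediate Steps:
v(R) = 0
1/(v(d(-16)) + 1/(-336239 + 851809)) = 1/(0 + 1/(-336239 + 851809)) = 1/(0 + 1/515570) = 1/(1/515570) = 515570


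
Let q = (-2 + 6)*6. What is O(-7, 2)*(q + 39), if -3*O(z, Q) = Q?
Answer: -42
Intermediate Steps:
q = 24 (q = 4*6 = 24)
O(z, Q) = -Q/3
O(-7, 2)*(q + 39) = (-1/3*2)*(24 + 39) = -2/3*63 = -42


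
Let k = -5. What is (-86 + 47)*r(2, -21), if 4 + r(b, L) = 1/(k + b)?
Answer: 169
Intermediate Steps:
r(b, L) = -4 + 1/(-5 + b)
(-86 + 47)*r(2, -21) = (-86 + 47)*((21 - 4*2)/(-5 + 2)) = -39*(21 - 8)/(-3) = -(-13)*13 = -39*(-13/3) = 169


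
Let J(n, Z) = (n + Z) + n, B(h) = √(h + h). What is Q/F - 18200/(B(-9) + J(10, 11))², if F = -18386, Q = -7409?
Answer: (1378074*√2 + 327638513*I)/(18386*(-943*I + 186*√2)) ≈ -17.504 + 4.995*I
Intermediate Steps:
B(h) = √2*√h (B(h) = √(2*h) = √2*√h)
J(n, Z) = Z + 2*n (J(n, Z) = (Z + n) + n = Z + 2*n)
Q/F - 18200/(B(-9) + J(10, 11))² = -7409/(-18386) - 18200/(√2*√(-9) + (11 + 2*10))² = -7409*(-1/18386) - 18200/(√2*(3*I) + (11 + 20))² = 7409/18386 - 18200/(3*I*√2 + 31)² = 7409/18386 - 18200/(31 + 3*I*√2)²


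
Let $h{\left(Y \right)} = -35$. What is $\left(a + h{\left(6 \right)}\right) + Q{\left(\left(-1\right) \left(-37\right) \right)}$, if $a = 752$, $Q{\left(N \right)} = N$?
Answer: $754$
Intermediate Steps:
$\left(a + h{\left(6 \right)}\right) + Q{\left(\left(-1\right) \left(-37\right) \right)} = \left(752 - 35\right) - -37 = 717 + 37 = 754$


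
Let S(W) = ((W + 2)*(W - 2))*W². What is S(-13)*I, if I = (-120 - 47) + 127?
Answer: -1115400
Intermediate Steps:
I = -40 (I = -167 + 127 = -40)
S(W) = W²*(-2 + W)*(2 + W) (S(W) = ((2 + W)*(-2 + W))*W² = ((-2 + W)*(2 + W))*W² = W²*(-2 + W)*(2 + W))
S(-13)*I = ((-13)²*(-4 + (-13)²))*(-40) = (169*(-4 + 169))*(-40) = (169*165)*(-40) = 27885*(-40) = -1115400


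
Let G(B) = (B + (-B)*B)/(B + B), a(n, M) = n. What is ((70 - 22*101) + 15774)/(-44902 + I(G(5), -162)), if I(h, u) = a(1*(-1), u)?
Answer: -13622/44903 ≈ -0.30337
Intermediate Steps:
G(B) = (B - B**2)/(2*B) (G(B) = (B - B**2)/((2*B)) = (B - B**2)*(1/(2*B)) = (B - B**2)/(2*B))
I(h, u) = -1 (I(h, u) = 1*(-1) = -1)
((70 - 22*101) + 15774)/(-44902 + I(G(5), -162)) = ((70 - 22*101) + 15774)/(-44902 - 1) = ((70 - 2222) + 15774)/(-44903) = (-2152 + 15774)*(-1/44903) = 13622*(-1/44903) = -13622/44903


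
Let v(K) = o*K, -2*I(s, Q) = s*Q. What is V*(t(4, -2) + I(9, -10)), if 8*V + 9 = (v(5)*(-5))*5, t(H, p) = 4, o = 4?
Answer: -24941/8 ≈ -3117.6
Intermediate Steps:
I(s, Q) = -Q*s/2 (I(s, Q) = -s*Q/2 = -Q*s/2)
v(K) = 4*K
V = -509/8 (V = -9/8 + (((4*5)*(-5))*5)/8 = -9/8 + ((20*(-5))*5)/8 = -9/8 + (-100*5)/8 = -9/8 + (1/8)*(-500) = -9/8 - 125/2 = -509/8 ≈ -63.625)
V*(t(4, -2) + I(9, -10)) = -509*(4 - 1/2*(-10)*9)/8 = -509*(4 + 45)/8 = -509/8*49 = -24941/8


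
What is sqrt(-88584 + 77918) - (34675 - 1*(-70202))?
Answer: -104877 + I*sqrt(10666) ≈ -1.0488e+5 + 103.28*I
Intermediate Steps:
sqrt(-88584 + 77918) - (34675 - 1*(-70202)) = sqrt(-10666) - (34675 + 70202) = I*sqrt(10666) - 1*104877 = I*sqrt(10666) - 104877 = -104877 + I*sqrt(10666)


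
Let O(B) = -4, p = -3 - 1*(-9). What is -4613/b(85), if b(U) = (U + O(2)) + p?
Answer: -4613/87 ≈ -53.023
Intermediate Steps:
p = 6 (p = -3 + 9 = 6)
b(U) = 2 + U (b(U) = (U - 4) + 6 = (-4 + U) + 6 = 2 + U)
-4613/b(85) = -4613/(2 + 85) = -4613/87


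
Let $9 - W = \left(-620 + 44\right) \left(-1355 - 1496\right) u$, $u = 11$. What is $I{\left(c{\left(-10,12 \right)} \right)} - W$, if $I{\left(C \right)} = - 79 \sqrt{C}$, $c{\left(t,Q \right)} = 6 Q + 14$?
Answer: $18063927 - 79 \sqrt{86} \approx 1.8063 \cdot 10^{7}$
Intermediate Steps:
$c{\left(t,Q \right)} = 14 + 6 Q$
$W = -18063927$ ($W = 9 - \left(-620 + 44\right) \left(-1355 - 1496\right) 11 = 9 - \left(-576\right) \left(-2851\right) 11 = 9 - 1642176 \cdot 11 = 9 - 18063936 = -18063927$)
$I{\left(c{\left(-10,12 \right)} \right)} - W = - 79 \sqrt{14 + 6 \cdot 12} - -18063927 = - 79 \sqrt{14 + 72} + 18063927 = - 79 \sqrt{86} + 18063927 = 18063927 - 79 \sqrt{86}$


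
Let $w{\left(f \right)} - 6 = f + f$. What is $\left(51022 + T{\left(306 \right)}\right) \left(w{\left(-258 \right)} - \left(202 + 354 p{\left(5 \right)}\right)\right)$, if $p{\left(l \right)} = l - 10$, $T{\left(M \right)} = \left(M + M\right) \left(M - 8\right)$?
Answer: $246935084$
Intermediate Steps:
$T{\left(M \right)} = 2 M \left(-8 + M\right)$
$p{\left(l \right)} = -10 + l$ ($p{\left(l \right)} = l - 10 = -10 + l$)
$w{\left(f \right)} = 6 + 2 f$ ($w{\left(f \right)} = 6 + \left(f + f\right) = 6 + 2 f$)
$\left(51022 + T{\left(306 \right)}\right) \left(w{\left(-258 \right)} - \left(202 + 354 p{\left(5 \right)}\right)\right) = \left(51022 + 2 \cdot 306 \left(-8 + 306\right)\right) \left(\left(6 + 2 \left(-258\right)\right) - \left(202 + 354 \left(-10 + 5\right)\right)\right) = \left(51022 + 2 \cdot 306 \cdot 298\right) \left(\left(6 - 516\right) - -1568\right) = \left(51022 + 182376\right) \left(-510 + \left(1770 - 202\right)\right) = 233398 \left(-510 + 1568\right) = 233398 \cdot 1058 = 246935084$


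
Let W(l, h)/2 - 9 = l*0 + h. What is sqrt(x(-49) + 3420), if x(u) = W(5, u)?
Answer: 2*sqrt(835) ≈ 57.793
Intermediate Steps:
W(l, h) = 18 + 2*h (W(l, h) = 18 + 2*(l*0 + h) = 18 + 2*(0 + h) = 18 + 2*h)
x(u) = 18 + 2*u
sqrt(x(-49) + 3420) = sqrt((18 + 2*(-49)) + 3420) = sqrt((18 - 98) + 3420) = sqrt(-80 + 3420) = sqrt(3340) = 2*sqrt(835)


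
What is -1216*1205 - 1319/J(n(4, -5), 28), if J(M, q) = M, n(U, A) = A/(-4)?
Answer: -7331676/5 ≈ -1.4663e+6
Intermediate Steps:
n(U, A) = -A/4 (n(U, A) = A*(-1/4) = -A/4)
-1216*1205 - 1319/J(n(4, -5), 28) = -1216*1205 - 1319/((-1/4*(-5))) = -1465280 - 1319/5/4 = -1465280 - 1319*4/5 = -1465280 - 5276/5 = -7331676/5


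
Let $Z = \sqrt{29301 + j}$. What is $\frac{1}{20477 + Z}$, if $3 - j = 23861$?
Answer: $\frac{20477}{419302086} - \frac{\sqrt{5443}}{419302086} \approx 4.866 \cdot 10^{-5}$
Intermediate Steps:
$j = -23858$ ($j = 3 - 23861 = -23858$)
$Z = \sqrt{5443}$ ($Z = \sqrt{29301 - 23858} = \sqrt{5443} \approx 73.777$)
$\frac{1}{20477 + Z} = \frac{1}{20477 + \sqrt{5443}}$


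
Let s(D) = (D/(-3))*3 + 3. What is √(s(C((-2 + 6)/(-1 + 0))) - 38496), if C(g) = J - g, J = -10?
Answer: I*√38487 ≈ 196.18*I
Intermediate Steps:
C(g) = -10 - g
s(D) = 3 - D (s(D) = (D*(-⅓))*3 + 3 = -D/3*3 + 3 = -D + 3 = 3 - D)
√(s(C((-2 + 6)/(-1 + 0))) - 38496) = √((3 - (-10 - (-2 + 6)/(-1 + 0))) - 38496) = √((3 - (-10 - 4/(-1))) - 38496) = √((3 - (-10 - 4*(-1))) - 38496) = √((3 - (-10 - 1*(-4))) - 38496) = √((3 - (-10 + 4)) - 38496) = √((3 - 1*(-6)) - 38496) = √((3 + 6) - 38496) = √(9 - 38496) = √(-38487) = I*√38487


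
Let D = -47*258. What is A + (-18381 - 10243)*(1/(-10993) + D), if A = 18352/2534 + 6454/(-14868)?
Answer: 5134111054020831049/14791675122 ≈ 3.4709e+8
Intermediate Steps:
D = -12126
A = 9160825/1345554 (A = 18352*(1/2534) + 6454*(-1/14868) = 9176/1267 - 461/1062 = 9160825/1345554 ≈ 6.8082)
A + (-18381 - 10243)*(1/(-10993) + D) = 9160825/1345554 + (-18381 - 10243)*(1/(-10993) - 12126) = 9160825/1345554 - 28624*(-1/10993 - 12126) = 9160825/1345554 - 28624*(-133301119/10993) = 9160825/1345554 + 3815611230256/10993 = 5134111054020831049/14791675122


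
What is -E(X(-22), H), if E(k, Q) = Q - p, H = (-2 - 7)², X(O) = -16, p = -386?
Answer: -467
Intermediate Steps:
H = 81 (H = (-9)² = 81)
E(k, Q) = 386 + Q (E(k, Q) = Q - 1*(-386) = Q + 386 = 386 + Q)
-E(X(-22), H) = -(386 + 81) = -1*467 = -467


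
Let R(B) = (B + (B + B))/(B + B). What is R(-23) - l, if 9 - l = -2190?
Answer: -4395/2 ≈ -2197.5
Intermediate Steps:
l = 2199 (l = 9 - 1*(-2190) = 9 + 2190 = 2199)
R(B) = 3/2 (R(B) = (B + 2*B)/((2*B)) = (3*B)*(1/(2*B)) = 3/2)
R(-23) - l = 3/2 - 1*2199 = 3/2 - 2199 = -4395/2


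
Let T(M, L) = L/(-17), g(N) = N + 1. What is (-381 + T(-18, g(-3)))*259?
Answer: -1677025/17 ≈ -98649.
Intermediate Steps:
g(N) = 1 + N
T(M, L) = -L/17 (T(M, L) = L*(-1/17) = -L/17)
(-381 + T(-18, g(-3)))*259 = (-381 - (1 - 3)/17)*259 = (-381 - 1/17*(-2))*259 = (-381 + 2/17)*259 = -6475/17*259 = -1677025/17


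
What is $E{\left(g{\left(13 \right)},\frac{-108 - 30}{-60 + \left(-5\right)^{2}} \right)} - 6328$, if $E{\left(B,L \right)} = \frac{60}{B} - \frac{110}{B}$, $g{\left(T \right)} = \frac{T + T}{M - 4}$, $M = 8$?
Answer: $- \frac{82364}{13} \approx -6335.7$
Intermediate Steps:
$g{\left(T \right)} = \frac{T}{2}$ ($g{\left(T \right)} = \frac{T + T}{8 - 4} = \frac{2 T}{4} = 2 T \frac{1}{4} = \frac{T}{2}$)
$E{\left(B,L \right)} = - \frac{50}{B}$
$E{\left(g{\left(13 \right)},\frac{-108 - 30}{-60 + \left(-5\right)^{2}} \right)} - 6328 = - \frac{50}{\frac{1}{2} \cdot 13} - 6328 = - \frac{50}{\frac{13}{2}} - 6328 = \left(-50\right) \frac{2}{13} - 6328 = - \frac{100}{13} - 6328 = - \frac{82364}{13}$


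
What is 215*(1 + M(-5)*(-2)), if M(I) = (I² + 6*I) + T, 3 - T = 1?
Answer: 1505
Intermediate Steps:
T = 2 (T = 3 - 1*1 = 3 - 1 = 2)
M(I) = 2 + I² + 6*I (M(I) = (I² + 6*I) + 2 = 2 + I² + 6*I)
215*(1 + M(-5)*(-2)) = 215*(1 + (2 + (-5)² + 6*(-5))*(-2)) = 215*(1 + (2 + 25 - 30)*(-2)) = 215*(1 - 3*(-2)) = 215*(1 + 6) = 215*7 = 1505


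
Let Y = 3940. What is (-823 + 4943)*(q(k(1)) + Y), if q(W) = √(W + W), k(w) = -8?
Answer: 16232800 + 16480*I ≈ 1.6233e+7 + 16480.0*I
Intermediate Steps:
q(W) = √2*√W (q(W) = √(2*W) = √2*√W)
(-823 + 4943)*(q(k(1)) + Y) = (-823 + 4943)*(√2*√(-8) + 3940) = 4120*(√2*(2*I*√2) + 3940) = 4120*(4*I + 3940) = 4120*(3940 + 4*I) = 16232800 + 16480*I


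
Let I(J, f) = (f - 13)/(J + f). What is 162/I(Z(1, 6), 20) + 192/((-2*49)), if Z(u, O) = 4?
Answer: 27120/49 ≈ 553.47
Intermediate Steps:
I(J, f) = (-13 + f)/(J + f)
162/I(Z(1, 6), 20) + 192/((-2*49)) = 162/(((-13 + 20)/(4 + 20))) + 192/((-2*49)) = 162/((7/24)) + 192/(-98) = 162/(((1/24)*7)) + 192*(-1/98) = 162/(7/24) - 96/49 = 162*(24/7) - 96/49 = 3888/7 - 96/49 = 27120/49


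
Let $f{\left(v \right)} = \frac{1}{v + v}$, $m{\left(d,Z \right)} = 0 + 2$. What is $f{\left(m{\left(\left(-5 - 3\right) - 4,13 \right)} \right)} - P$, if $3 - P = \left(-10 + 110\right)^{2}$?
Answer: $\frac{39989}{4} \approx 9997.3$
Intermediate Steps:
$m{\left(d,Z \right)} = 2$
$f{\left(v \right)} = \frac{1}{2 v}$
$P = -9997$ ($P = 3 - \left(-10 + 110\right)^{2} = 3 - 100^{2} = 3 - 10000 = -9997$)
$f{\left(m{\left(\left(-5 - 3\right) - 4,13 \right)} \right)} - P = \frac{1}{2 \cdot 2} - -9997 = \frac{1}{2} \cdot \frac{1}{2} + 9997 = \frac{1}{4} + 9997 = \frac{39989}{4}$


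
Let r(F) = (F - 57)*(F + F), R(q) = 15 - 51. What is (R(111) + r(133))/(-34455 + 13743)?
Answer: -5045/5178 ≈ -0.97431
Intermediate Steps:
R(q) = -36
r(F) = 2*F*(-57 + F) (r(F) = (-57 + F)*(2*F) = 2*F*(-57 + F))
(R(111) + r(133))/(-34455 + 13743) = (-36 + 2*133*(-57 + 133))/(-34455 + 13743) = (-36 + 2*133*76)/(-20712) = (-36 + 20216)*(-1/20712) = 20180*(-1/20712) = -5045/5178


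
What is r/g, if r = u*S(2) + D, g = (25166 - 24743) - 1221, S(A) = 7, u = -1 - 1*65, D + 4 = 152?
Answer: 157/399 ≈ 0.39348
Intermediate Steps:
D = 148 (D = -4 + 152 = 148)
u = -66 (u = -1 - 65 = -66)
g = -798 (g = 423 - 1221 = -798)
r = -314 (r = -66*7 + 148 = -462 + 148 = -314)
r/g = -314/(-798) = -314*(-1/798) = 157/399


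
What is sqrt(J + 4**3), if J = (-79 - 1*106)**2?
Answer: sqrt(34289) ≈ 185.17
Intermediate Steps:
J = 34225 (J = (-79 - 106)**2 = (-185)**2 = 34225)
sqrt(J + 4**3) = sqrt(34225 + 4**3) = sqrt(34225 + 64) = sqrt(34289)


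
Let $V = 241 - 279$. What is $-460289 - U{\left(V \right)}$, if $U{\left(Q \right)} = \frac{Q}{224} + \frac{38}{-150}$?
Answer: $- \frac{3866424047}{8400} \approx -4.6029 \cdot 10^{5}$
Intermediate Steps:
$V = -38$ ($V = 241 - 279 = -38$)
$U{\left(Q \right)} = - \frac{19}{75} + \frac{Q}{224}$ ($U{\left(Q \right)} = Q \frac{1}{224} + 38 \left(- \frac{1}{150}\right) = \frac{Q}{224} - \frac{19}{75} = - \frac{19}{75} + \frac{Q}{224}$)
$-460289 - U{\left(V \right)} = -460289 - \left(- \frac{19}{75} + \frac{1}{224} \left(-38\right)\right) = -460289 - \left(- \frac{19}{75} - \frac{19}{112}\right) = -460289 - - \frac{3553}{8400} = -460289 + \frac{3553}{8400} = - \frac{3866424047}{8400}$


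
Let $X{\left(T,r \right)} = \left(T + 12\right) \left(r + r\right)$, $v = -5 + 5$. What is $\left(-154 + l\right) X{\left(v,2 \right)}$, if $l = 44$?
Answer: $-5280$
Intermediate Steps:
$v = 0$
$X{\left(T,r \right)} = 2 r \left(12 + T\right)$ ($X{\left(T,r \right)} = \left(12 + T\right) 2 r = 2 r \left(12 + T\right)$)
$\left(-154 + l\right) X{\left(v,2 \right)} = \left(-154 + 44\right) 2 \cdot 2 \left(12 + 0\right) = - 110 \cdot 2 \cdot 2 \cdot 12 = \left(-110\right) 48 = -5280$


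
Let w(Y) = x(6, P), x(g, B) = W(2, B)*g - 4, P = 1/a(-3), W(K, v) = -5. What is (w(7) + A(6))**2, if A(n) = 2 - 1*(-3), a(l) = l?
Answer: 841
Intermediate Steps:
A(n) = 5 (A(n) = 2 + 3 = 5)
P = -1/3 (P = 1/(-3) = -1/3 ≈ -0.33333)
x(g, B) = -4 - 5*g (x(g, B) = -5*g - 4 = -4 - 5*g)
w(Y) = -34 (w(Y) = -4 - 5*6 = -4 - 30 = -34)
(w(7) + A(6))**2 = (-34 + 5)**2 = (-29)**2 = 841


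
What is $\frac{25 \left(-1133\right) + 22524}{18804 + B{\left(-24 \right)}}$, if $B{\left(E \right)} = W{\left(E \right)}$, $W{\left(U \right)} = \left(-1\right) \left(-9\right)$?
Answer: $- \frac{5801}{18813} \approx -0.30835$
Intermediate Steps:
$W{\left(U \right)} = 9$
$B{\left(E \right)} = 9$
$\frac{25 \left(-1133\right) + 22524}{18804 + B{\left(-24 \right)}} = \frac{25 \left(-1133\right) + 22524}{18804 + 9} = \frac{-28325 + 22524}{18813} = \left(-5801\right) \frac{1}{18813} = - \frac{5801}{18813}$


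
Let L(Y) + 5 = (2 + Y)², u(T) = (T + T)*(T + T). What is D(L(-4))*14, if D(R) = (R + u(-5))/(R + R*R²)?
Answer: -693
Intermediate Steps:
u(T) = 4*T² (u(T) = (2*T)*(2*T) = 4*T²)
L(Y) = -5 + (2 + Y)²
D(R) = (100 + R)/(R + R³) (D(R) = (R + 4*(-5)²)/(R + R*R²) = (R + 4*25)/(R + R³) = (R + 100)/(R + R³) = (100 + R)/(R + R³))
D(L(-4))*14 = ((100 + (-5 + (2 - 4)²))/((-5 + (2 - 4)²) + (-5 + (2 - 4)²)³))*14 = ((100 + (-5 + (-2)²))/((-5 + (-2)²) + (-5 + (-2)²)³))*14 = ((100 + (-5 + 4))/((-5 + 4) + (-5 + 4)³))*14 = ((100 - 1)/(-1 + (-1)³))*14 = (99/(-1 - 1))*14 = (99/(-2))*14 = -½*99*14 = -99/2*14 = -693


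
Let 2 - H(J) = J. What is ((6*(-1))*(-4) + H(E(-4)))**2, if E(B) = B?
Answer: 900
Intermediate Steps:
H(J) = 2 - J
((6*(-1))*(-4) + H(E(-4)))**2 = ((6*(-1))*(-4) + (2 - 1*(-4)))**2 = (-6*(-4) + (2 + 4))**2 = (24 + 6)**2 = 30**2 = 900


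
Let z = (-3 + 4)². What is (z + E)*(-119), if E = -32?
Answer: 3689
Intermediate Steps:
z = 1 (z = 1² = 1)
(z + E)*(-119) = (1 - 32)*(-119) = -31*(-119) = 3689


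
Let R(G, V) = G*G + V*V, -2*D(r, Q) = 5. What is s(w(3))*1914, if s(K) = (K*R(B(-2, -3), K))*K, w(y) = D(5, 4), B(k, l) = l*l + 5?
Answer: 19355325/8 ≈ 2.4194e+6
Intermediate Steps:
D(r, Q) = -5/2 (D(r, Q) = -1/2*5 = -5/2)
B(k, l) = 5 + l**2 (B(k, l) = l**2 + 5 = 5 + l**2)
R(G, V) = G**2 + V**2
w(y) = -5/2
s(K) = K**2*(196 + K**2) (s(K) = (K*((5 + (-3)**2)**2 + K**2))*K = (K*((5 + 9)**2 + K**2))*K = (K*(14**2 + K**2))*K = (K*(196 + K**2))*K = K**2*(196 + K**2))
s(w(3))*1914 = ((-5/2)**2*(196 + (-5/2)**2))*1914 = (25*(196 + 25/4)/4)*1914 = ((25/4)*(809/4))*1914 = (20225/16)*1914 = 19355325/8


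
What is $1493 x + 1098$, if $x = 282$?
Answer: $422124$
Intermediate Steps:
$1493 x + 1098 = 1493 \cdot 282 + 1098 = 421026 + 1098 = 422124$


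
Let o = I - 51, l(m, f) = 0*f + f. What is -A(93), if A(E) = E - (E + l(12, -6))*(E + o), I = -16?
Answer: 2169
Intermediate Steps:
l(m, f) = f (l(m, f) = 0 + f = f)
o = -67 (o = -16 - 51 = -67)
A(E) = E - (-67 + E)*(-6 + E) (A(E) = E - (E - 6)*(E - 67) = E - (-6 + E)*(-67 + E) = E - (-67 + E)*(-6 + E))
-A(93) = -(-402 - 1*93² + 74*93) = -(-402 - 1*8649 + 6882) = -(-402 - 8649 + 6882) = -1*(-2169) = 2169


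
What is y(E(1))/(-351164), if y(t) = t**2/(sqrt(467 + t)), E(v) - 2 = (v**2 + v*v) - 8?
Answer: -4*sqrt(463)/40647233 ≈ -2.1175e-6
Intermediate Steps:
E(v) = -6 + 2*v**2 (E(v) = 2 + ((v**2 + v*v) - 8) = 2 + ((v**2 + v**2) - 8) = 2 + (2*v**2 - 8) = 2 + (-8 + 2*v**2) = -6 + 2*v**2)
y(t) = t**2/sqrt(467 + t)
y(E(1))/(-351164) = ((-6 + 2*1**2)**2/sqrt(467 + (-6 + 2*1**2)))/(-351164) = ((-6 + 2*1)**2/sqrt(467 + (-6 + 2*1)))*(-1/351164) = ((-6 + 2)**2/sqrt(467 + (-6 + 2)))*(-1/351164) = ((-4)**2/sqrt(467 - 4))*(-1/351164) = (16/sqrt(463))*(-1/351164) = (16*(sqrt(463)/463))*(-1/351164) = (16*sqrt(463)/463)*(-1/351164) = -4*sqrt(463)/40647233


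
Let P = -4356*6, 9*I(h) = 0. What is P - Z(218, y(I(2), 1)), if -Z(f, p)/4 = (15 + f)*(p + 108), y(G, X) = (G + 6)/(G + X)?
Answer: 80112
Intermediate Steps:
I(h) = 0 (I(h) = (⅑)*0 = 0)
y(G, X) = (6 + G)/(G + X)
Z(f, p) = -4*(15 + f)*(108 + p) (Z(f, p) = -4*(15 + f)*(p + 108) = -4*(15 + f)*(108 + p))
P = -26136
P - Z(218, y(I(2), 1)) = -26136 - (-6480 - 432*218 - 60*(6 + 0)/(0 + 1) - 4*218*(6 + 0)/(0 + 1)) = -26136 - (-6480 - 94176 - 60*6/1 - 4*218*6/1) = -26136 - (-6480 - 94176 - 60*6 - 4*218*1*6) = -26136 - (-6480 - 94176 - 60*6 - 4*218*6) = -26136 - (-6480 - 94176 - 360 - 5232) = -26136 - 1*(-106248) = -26136 + 106248 = 80112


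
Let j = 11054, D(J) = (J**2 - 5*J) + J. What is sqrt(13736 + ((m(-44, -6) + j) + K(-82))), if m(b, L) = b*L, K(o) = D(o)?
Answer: sqrt(32106) ≈ 179.18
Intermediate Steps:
D(J) = J**2 - 4*J
K(o) = o*(-4 + o)
m(b, L) = L*b
sqrt(13736 + ((m(-44, -6) + j) + K(-82))) = sqrt(13736 + ((-6*(-44) + 11054) - 82*(-4 - 82))) = sqrt(13736 + ((264 + 11054) - 82*(-86))) = sqrt(13736 + (11318 + 7052)) = sqrt(13736 + 18370) = sqrt(32106)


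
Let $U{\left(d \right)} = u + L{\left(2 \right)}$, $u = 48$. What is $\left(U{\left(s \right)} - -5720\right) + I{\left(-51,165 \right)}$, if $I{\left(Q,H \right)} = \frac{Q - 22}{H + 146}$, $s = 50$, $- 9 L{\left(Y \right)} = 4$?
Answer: $\frac{16142731}{2799} \approx 5767.3$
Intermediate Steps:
$L{\left(Y \right)} = - \frac{4}{9}$ ($L{\left(Y \right)} = \left(- \frac{1}{9}\right) 4 = - \frac{4}{9}$)
$U{\left(d \right)} = \frac{428}{9}$ ($U{\left(d \right)} = 48 - \frac{4}{9} = \frac{428}{9}$)
$I{\left(Q,H \right)} = \frac{-22 + Q}{146 + H}$
$\left(U{\left(s \right)} - -5720\right) + I{\left(-51,165 \right)} = \left(\frac{428}{9} - -5720\right) + \frac{-22 - 51}{146 + 165} = \left(\frac{428}{9} + 5720\right) + \frac{1}{311} \left(-73\right) = \frac{51908}{9} + \frac{1}{311} \left(-73\right) = \frac{51908}{9} - \frac{73}{311} = \frac{16142731}{2799}$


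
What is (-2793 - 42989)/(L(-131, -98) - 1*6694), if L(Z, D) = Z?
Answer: 45782/6825 ≈ 6.7080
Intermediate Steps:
(-2793 - 42989)/(L(-131, -98) - 1*6694) = (-2793 - 42989)/(-131 - 1*6694) = -45782/(-131 - 6694) = -45782/(-6825) = -45782*(-1/6825) = 45782/6825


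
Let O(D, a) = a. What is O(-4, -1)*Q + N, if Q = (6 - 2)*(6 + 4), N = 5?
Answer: -35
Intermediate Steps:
Q = 40 (Q = 4*10 = 40)
O(-4, -1)*Q + N = -1*40 + 5 = -40 + 5 = -35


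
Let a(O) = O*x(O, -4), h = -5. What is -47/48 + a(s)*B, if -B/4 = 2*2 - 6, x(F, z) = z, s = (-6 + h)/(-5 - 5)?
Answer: -8683/240 ≈ -36.179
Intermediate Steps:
s = 11/10 (s = (-6 - 5)/(-5 - 5) = -11/(-10) = -11*(-⅒) = 11/10 ≈ 1.1000)
a(O) = -4*O (a(O) = O*(-4) = -4*O)
B = 8 (B = -4*(2*2 - 6) = -4*(4 - 6) = -4*(-2) = 8)
-47/48 + a(s)*B = -47/48 - 4*11/10*8 = -47*1/48 - 22/5*8 = -47/48 - 176/5 = -8683/240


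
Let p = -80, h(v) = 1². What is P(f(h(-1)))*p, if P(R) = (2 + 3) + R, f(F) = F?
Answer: -480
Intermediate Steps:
h(v) = 1
P(R) = 5 + R
P(f(h(-1)))*p = (5 + 1)*(-80) = 6*(-80) = -480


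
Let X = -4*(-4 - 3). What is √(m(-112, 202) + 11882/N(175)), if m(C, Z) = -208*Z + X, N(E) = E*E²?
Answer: I*√1575205979326/6125 ≈ 204.91*I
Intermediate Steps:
X = 28 (X = -4*(-7) = 28)
N(E) = E³
m(C, Z) = 28 - 208*Z (m(C, Z) = -208*Z + 28 = 28 - 208*Z)
√(m(-112, 202) + 11882/N(175)) = √((28 - 208*202) + 11882/(175³)) = √((28 - 42016) + 11882/5359375) = √(-41988 + 11882*(1/5359375)) = √(-41988 + 11882/5359375) = √(-225029425618/5359375) = I*√1575205979326/6125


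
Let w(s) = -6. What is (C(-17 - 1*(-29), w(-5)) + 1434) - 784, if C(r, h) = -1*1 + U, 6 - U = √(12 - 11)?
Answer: 654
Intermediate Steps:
U = 5 (U = 6 - √(12 - 11) = 6 - √1 = 6 - 1*1 = 6 - 1 = 5)
C(r, h) = 4 (C(r, h) = -1*1 + 5 = -1 + 5 = 4)
(C(-17 - 1*(-29), w(-5)) + 1434) - 784 = (4 + 1434) - 784 = 1438 - 784 = 654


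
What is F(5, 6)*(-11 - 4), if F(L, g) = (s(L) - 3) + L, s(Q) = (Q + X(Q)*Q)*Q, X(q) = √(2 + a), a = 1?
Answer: -405 - 375*√3 ≈ -1054.5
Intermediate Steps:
X(q) = √3 (X(q) = √(2 + 1) = √3)
s(Q) = Q*(Q + Q*√3) (s(Q) = (Q + √3*Q)*Q = (Q + Q*√3)*Q = Q*(Q + Q*√3))
F(L, g) = -3 + L + L²*(1 + √3) (F(L, g) = (L²*(1 + √3) - 3) + L = (-3 + L²*(1 + √3)) + L = -3 + L + L²*(1 + √3))
F(5, 6)*(-11 - 4) = (-3 + 5 + 5²*(1 + √3))*(-11 - 4) = (-3 + 5 + 25*(1 + √3))*(-15) = (-3 + 5 + (25 + 25*√3))*(-15) = (27 + 25*√3)*(-15) = -405 - 375*√3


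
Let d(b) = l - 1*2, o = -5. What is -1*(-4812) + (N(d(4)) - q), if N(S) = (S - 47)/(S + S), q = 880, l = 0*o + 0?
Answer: 15777/4 ≈ 3944.3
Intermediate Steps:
l = 0 (l = 0*(-5) + 0 = 0 + 0 = 0)
d(b) = -2 (d(b) = 0 - 1*2 = 0 - 2 = -2)
N(S) = (-47 + S)/(2*S) (N(S) = (-47 + S)/((2*S)) = (-47 + S)*(1/(2*S)) = (-47 + S)/(2*S))
-1*(-4812) + (N(d(4)) - q) = -1*(-4812) + ((½)*(-47 - 2)/(-2) - 1*880) = 4812 + ((½)*(-½)*(-49) - 880) = 4812 + (49/4 - 880) = 4812 - 3471/4 = 15777/4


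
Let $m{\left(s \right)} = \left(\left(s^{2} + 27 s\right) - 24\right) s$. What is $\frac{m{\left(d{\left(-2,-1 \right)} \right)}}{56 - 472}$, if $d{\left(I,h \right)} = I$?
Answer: $- \frac{37}{104} \approx -0.35577$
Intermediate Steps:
$m{\left(s \right)} = s \left(-24 + s^{2} + 27 s\right)$ ($m{\left(s \right)} = \left(-24 + s^{2} + 27 s\right) s = s \left(-24 + s^{2} + 27 s\right)$)
$\frac{m{\left(d{\left(-2,-1 \right)} \right)}}{56 - 472} = \frac{\left(-2\right) \left(-24 + \left(-2\right)^{2} + 27 \left(-2\right)\right)}{56 - 472} = \frac{\left(-2\right) \left(-24 + 4 - 54\right)}{56 - 472} = \frac{\left(-2\right) \left(-74\right)}{-416} = 148 \left(- \frac{1}{416}\right) = - \frac{37}{104}$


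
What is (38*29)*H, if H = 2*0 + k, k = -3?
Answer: -3306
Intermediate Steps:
H = -3 (H = 2*0 - 3 = 0 - 3 = -3)
(38*29)*H = (38*29)*(-3) = 1102*(-3) = -3306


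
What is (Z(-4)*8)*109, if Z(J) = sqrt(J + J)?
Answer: 1744*I*sqrt(2) ≈ 2466.4*I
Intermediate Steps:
Z(J) = sqrt(2)*sqrt(J) (Z(J) = sqrt(2*J) = sqrt(2)*sqrt(J))
(Z(-4)*8)*109 = ((sqrt(2)*sqrt(-4))*8)*109 = ((sqrt(2)*(2*I))*8)*109 = ((2*I*sqrt(2))*8)*109 = (16*I*sqrt(2))*109 = 1744*I*sqrt(2)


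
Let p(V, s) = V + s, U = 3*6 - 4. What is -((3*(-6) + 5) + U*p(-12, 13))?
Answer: -1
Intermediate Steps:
U = 14 (U = 18 - 4 = 14)
-((3*(-6) + 5) + U*p(-12, 13)) = -((3*(-6) + 5) + 14*(-12 + 13)) = -((-18 + 5) + 14*1) = -(-13 + 14) = -1*1 = -1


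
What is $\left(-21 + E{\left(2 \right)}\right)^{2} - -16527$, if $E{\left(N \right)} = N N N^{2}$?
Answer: $16552$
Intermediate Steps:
$E{\left(N \right)} = N^{4}$ ($E{\left(N \right)} = N^{2} N^{2} = N^{4}$)
$\left(-21 + E{\left(2 \right)}\right)^{2} - -16527 = \left(-21 + 2^{4}\right)^{2} - -16527 = \left(-21 + 16\right)^{2} + 16527 = \left(-5\right)^{2} + 16527 = 25 + 16527 = 16552$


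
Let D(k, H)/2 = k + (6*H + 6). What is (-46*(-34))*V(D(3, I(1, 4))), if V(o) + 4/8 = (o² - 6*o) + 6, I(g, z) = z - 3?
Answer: 1134682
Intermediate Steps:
I(g, z) = -3 + z
D(k, H) = 12 + 2*k + 12*H (D(k, H) = 2*(k + (6*H + 6)) = 2*(k + (6 + 6*H)) = 2*(6 + k + 6*H) = 12 + 2*k + 12*H)
V(o) = 11/2 + o² - 6*o (V(o) = -½ + ((o² - 6*o) + 6) = -½ + (6 + o² - 6*o) = 11/2 + o² - 6*o)
(-46*(-34))*V(D(3, I(1, 4))) = (-46*(-34))*(11/2 + (12 + 2*3 + 12*(-3 + 4))² - 6*(12 + 2*3 + 12*(-3 + 4))) = 1564*(11/2 + (12 + 6 + 12*1)² - 6*(12 + 6 + 12*1)) = 1564*(11/2 + (12 + 6 + 12)² - 6*(12 + 6 + 12)) = 1564*(11/2 + 30² - 6*30) = 1564*(11/2 + 900 - 180) = 1564*(1451/2) = 1134682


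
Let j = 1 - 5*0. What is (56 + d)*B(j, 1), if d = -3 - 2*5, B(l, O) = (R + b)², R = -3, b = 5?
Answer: 172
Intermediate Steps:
j = 1 (j = 1 + 0 = 1)
B(l, O) = 4 (B(l, O) = (-3 + 5)² = 2² = 4)
d = -13 (d = -3 - 10 = -13)
(56 + d)*B(j, 1) = (56 - 13)*4 = 43*4 = 172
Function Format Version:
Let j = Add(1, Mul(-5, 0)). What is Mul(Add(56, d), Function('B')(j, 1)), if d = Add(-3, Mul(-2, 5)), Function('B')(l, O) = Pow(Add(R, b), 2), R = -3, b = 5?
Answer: 172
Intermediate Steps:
j = 1 (j = Add(1, 0) = 1)
Function('B')(l, O) = 4 (Function('B')(l, O) = Pow(Add(-3, 5), 2) = Pow(2, 2) = 4)
d = -13 (d = Add(-3, -10) = -13)
Mul(Add(56, d), Function('B')(j, 1)) = Mul(Add(56, -13), 4) = Mul(43, 4) = 172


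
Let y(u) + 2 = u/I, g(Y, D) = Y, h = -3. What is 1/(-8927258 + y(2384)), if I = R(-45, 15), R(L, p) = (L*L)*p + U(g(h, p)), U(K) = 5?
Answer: -7595/67802539104 ≈ -1.1202e-7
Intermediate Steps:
R(L, p) = 5 + p*L**2 (R(L, p) = (L*L)*p + 5 = L**2*p + 5 = p*L**2 + 5 = 5 + p*L**2)
I = 30380 (I = 5 + 15*(-45)**2 = 5 + 15*2025 = 5 + 30375 = 30380)
y(u) = -2 + u/30380
1/(-8927258 + y(2384)) = 1/(-8927258 + (-2 + (1/30380)*2384)) = 1/(-8927258 + (-2 + 596/7595)) = 1/(-8927258 - 14594/7595) = 1/(-67802539104/7595) = -7595/67802539104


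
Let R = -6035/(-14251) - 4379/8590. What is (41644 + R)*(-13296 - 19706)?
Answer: -84120201828523981/61208045 ≈ -1.3743e+9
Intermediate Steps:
R = -10564479/122416090 (R = -6035*(-1/14251) - 4379*1/8590 = 6035/14251 - 4379/8590 = -10564479/122416090 ≈ -0.086300)
(41644 + R)*(-13296 - 19706) = (41644 - 10564479/122416090)*(-13296 - 19706) = (5097885087481/122416090)*(-33002) = -84120201828523981/61208045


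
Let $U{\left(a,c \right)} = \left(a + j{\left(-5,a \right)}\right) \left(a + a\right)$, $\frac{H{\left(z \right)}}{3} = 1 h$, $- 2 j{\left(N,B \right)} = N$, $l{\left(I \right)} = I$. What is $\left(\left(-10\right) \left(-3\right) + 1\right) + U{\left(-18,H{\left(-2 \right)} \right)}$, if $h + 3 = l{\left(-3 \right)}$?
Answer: $589$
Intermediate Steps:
$h = -6$ ($h = -3 - 3 = -6$)
$j{\left(N,B \right)} = - \frac{N}{2}$
$H{\left(z \right)} = -18$ ($H{\left(z \right)} = 3 \cdot 1 \left(-6\right) = 3 \left(-6\right) = -18$)
$U{\left(a,c \right)} = 2 a \left(\frac{5}{2} + a\right)$ ($U{\left(a,c \right)} = \left(a - - \frac{5}{2}\right) \left(a + a\right) = \left(a + \frac{5}{2}\right) 2 a = \left(\frac{5}{2} + a\right) 2 a = 2 a \left(\frac{5}{2} + a\right)$)
$\left(\left(-10\right) \left(-3\right) + 1\right) + U{\left(-18,H{\left(-2 \right)} \right)} = \left(\left(-10\right) \left(-3\right) + 1\right) - 18 \left(5 + 2 \left(-18\right)\right) = \left(30 + 1\right) - 18 \left(5 - 36\right) = 31 - -558 = 31 + 558 = 589$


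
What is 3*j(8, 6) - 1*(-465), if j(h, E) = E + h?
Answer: 507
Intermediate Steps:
3*j(8, 6) - 1*(-465) = 3*(6 + 8) - 1*(-465) = 3*14 + 465 = 42 + 465 = 507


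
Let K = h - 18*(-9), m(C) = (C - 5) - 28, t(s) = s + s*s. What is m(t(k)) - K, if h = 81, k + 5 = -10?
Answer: -66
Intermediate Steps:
k = -15 (k = -5 - 10 = -15)
t(s) = s + s²
m(C) = -33 + C (m(C) = (-5 + C) - 28 = -33 + C)
K = 243 (K = 81 - 18*(-9) = 81 + 162 = 243)
m(t(k)) - K = (-33 - 15*(1 - 15)) - 1*243 = (-33 - 15*(-14)) - 243 = (-33 + 210) - 243 = 177 - 243 = -66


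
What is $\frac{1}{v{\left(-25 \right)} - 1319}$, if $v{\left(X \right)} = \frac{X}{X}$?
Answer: $- \frac{1}{1318} \approx -0.00075873$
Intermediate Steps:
$v{\left(X \right)} = 1$
$\frac{1}{v{\left(-25 \right)} - 1319} = \frac{1}{1 - 1319} = \frac{1}{-1318} = - \frac{1}{1318}$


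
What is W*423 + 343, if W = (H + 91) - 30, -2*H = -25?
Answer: 62867/2 ≈ 31434.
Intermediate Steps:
H = 25/2 (H = -½*(-25) = 25/2 ≈ 12.500)
W = 147/2 (W = (25/2 + 91) - 30 = 207/2 - 30 = 147/2 ≈ 73.500)
W*423 + 343 = (147/2)*423 + 343 = 62181/2 + 343 = 62867/2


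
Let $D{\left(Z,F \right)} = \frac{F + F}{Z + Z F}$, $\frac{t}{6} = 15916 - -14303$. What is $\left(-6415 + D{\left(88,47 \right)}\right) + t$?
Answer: $\frac{369386735}{2112} \approx 1.749 \cdot 10^{5}$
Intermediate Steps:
$t = 181314$ ($t = 6 \left(15916 - -14303\right) = 6 \left(15916 + 14303\right) = 6 \cdot 30219 = 181314$)
$D{\left(Z,F \right)} = \frac{2 F}{Z + F Z}$
$\left(-6415 + D{\left(88,47 \right)}\right) + t = \left(-6415 + 2 \cdot 47 \cdot \frac{1}{88} \frac{1}{1 + 47}\right) + 181314 = \left(-6415 + 2 \cdot 47 \cdot \frac{1}{88} \cdot \frac{1}{48}\right) + 181314 = \left(-6415 + \frac{47}{2112}\right) + 181314 = - \frac{13548433}{2112} + 181314 = \frac{369386735}{2112}$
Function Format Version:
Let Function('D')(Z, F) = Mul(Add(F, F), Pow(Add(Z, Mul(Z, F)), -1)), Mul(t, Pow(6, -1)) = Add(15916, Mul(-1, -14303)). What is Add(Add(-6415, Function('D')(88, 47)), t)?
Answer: Rational(369386735, 2112) ≈ 1.7490e+5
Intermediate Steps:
t = 181314 (t = Mul(6, Add(15916, Mul(-1, -14303))) = Mul(6, Add(15916, 14303)) = Mul(6, 30219) = 181314)
Function('D')(Z, F) = Mul(2, F, Pow(Add(Z, Mul(F, Z)), -1)) (Function('D')(Z, F) = Mul(Mul(2, F), Pow(Add(Z, Mul(F, Z)), -1)) = Mul(2, F, Pow(Add(Z, Mul(F, Z)), -1)))
Add(Add(-6415, Function('D')(88, 47)), t) = Add(Add(-6415, Mul(2, 47, Pow(88, -1), Pow(Add(1, 47), -1))), 181314) = Add(Add(-6415, Mul(2, 47, Rational(1, 88), Pow(48, -1))), 181314) = Add(Add(-6415, Mul(2, 47, Rational(1, 88), Rational(1, 48))), 181314) = Add(Add(-6415, Rational(47, 2112)), 181314) = Add(Rational(-13548433, 2112), 181314) = Rational(369386735, 2112)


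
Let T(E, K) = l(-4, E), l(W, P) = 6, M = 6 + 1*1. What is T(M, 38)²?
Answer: 36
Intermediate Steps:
M = 7 (M = 6 + 1 = 7)
T(E, K) = 6
T(M, 38)² = 6² = 36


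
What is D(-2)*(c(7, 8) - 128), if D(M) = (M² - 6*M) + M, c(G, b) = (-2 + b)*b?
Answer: -1120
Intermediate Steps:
c(G, b) = b*(-2 + b)
D(M) = M² - 5*M
D(-2)*(c(7, 8) - 128) = (-2*(-5 - 2))*(8*(-2 + 8) - 128) = (-2*(-7))*(8*6 - 128) = 14*(48 - 128) = 14*(-80) = -1120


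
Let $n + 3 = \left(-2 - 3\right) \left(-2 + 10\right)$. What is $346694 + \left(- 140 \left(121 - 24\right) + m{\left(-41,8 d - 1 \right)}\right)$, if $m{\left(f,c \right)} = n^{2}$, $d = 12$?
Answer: $334963$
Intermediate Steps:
$n = -43$ ($n = -3 + \left(-2 - 3\right) \left(-2 + 10\right) = -3 - 40 = -43$)
$m{\left(f,c \right)} = 1849$ ($m{\left(f,c \right)} = \left(-43\right)^{2} = 1849$)
$346694 + \left(- 140 \left(121 - 24\right) + m{\left(-41,8 d - 1 \right)}\right) = 346694 + \left(- 140 \left(121 - 24\right) + 1849\right) = 346694 + \left(\left(-140\right) 97 + 1849\right) = 346694 + \left(-13580 + 1849\right) = 346694 - 11731 = 334963$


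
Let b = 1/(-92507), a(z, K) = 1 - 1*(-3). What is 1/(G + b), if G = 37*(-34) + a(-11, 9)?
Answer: -92507/116003779 ≈ -0.00079745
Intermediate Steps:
a(z, K) = 4 (a(z, K) = 1 + 3 = 4)
G = -1254 (G = 37*(-34) + 4 = -1258 + 4 = -1254)
b = -1/92507 ≈ -1.0810e-5
1/(G + b) = 1/(-1254 - 1/92507) = 1/(-116003779/92507) = -92507/116003779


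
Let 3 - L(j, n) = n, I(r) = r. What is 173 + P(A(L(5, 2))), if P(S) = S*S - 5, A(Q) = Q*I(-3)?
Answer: 177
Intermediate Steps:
L(j, n) = 3 - n
A(Q) = -3*Q (A(Q) = Q*(-3) = -3*Q)
P(S) = -5 + S**2 (P(S) = S**2 - 5 = -5 + S**2)
173 + P(A(L(5, 2))) = 173 + (-5 + (-3*(3 - 1*2))**2) = 173 + (-5 + (-3*(3 - 2))**2) = 173 + (-5 + (-3*1)**2) = 173 + (-5 + (-3)**2) = 173 + (-5 + 9) = 173 + 4 = 177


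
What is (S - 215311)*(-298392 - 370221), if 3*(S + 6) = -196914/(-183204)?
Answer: 4395781685228065/30534 ≈ 1.4396e+11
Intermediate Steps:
S = -516793/91602 (S = -6 + (-196914/(-183204))/3 = -6 + (-196914*(-1/183204))/3 = -6 + (1/3)*(32819/30534) = -6 + 32819/91602 = -516793/91602 ≈ -5.6417)
(S - 215311)*(-298392 - 370221) = (-516793/91602 - 215311)*(-298392 - 370221) = -19723435015/91602*(-668613) = 4395781685228065/30534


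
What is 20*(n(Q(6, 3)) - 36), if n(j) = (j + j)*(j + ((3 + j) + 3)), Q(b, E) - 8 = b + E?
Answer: 26480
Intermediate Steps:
Q(b, E) = 8 + E + b (Q(b, E) = 8 + (b + E) = 8 + (E + b) = 8 + E + b)
n(j) = 2*j*(6 + 2*j) (n(j) = (2*j)*(j + (6 + j)) = (2*j)*(6 + 2*j) = 2*j*(6 + 2*j))
20*(n(Q(6, 3)) - 36) = 20*(4*(8 + 3 + 6)*(3 + (8 + 3 + 6)) - 36) = 20*(4*17*(3 + 17) - 36) = 20*(4*17*20 - 36) = 20*(1360 - 36) = 20*1324 = 26480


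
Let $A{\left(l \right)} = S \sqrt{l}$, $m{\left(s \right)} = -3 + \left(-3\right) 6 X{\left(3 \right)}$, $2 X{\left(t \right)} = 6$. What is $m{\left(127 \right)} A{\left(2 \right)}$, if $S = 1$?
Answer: $- 57 \sqrt{2} \approx -80.61$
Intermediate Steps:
$X{\left(t \right)} = 3$ ($X{\left(t \right)} = \frac{1}{2} \cdot 6 = 3$)
$m{\left(s \right)} = -57$ ($m{\left(s \right)} = -3 + \left(-3\right) 6 \cdot 3 = -3 - 54 = -57$)
$A{\left(l \right)} = \sqrt{l}$ ($A{\left(l \right)} = 1 \sqrt{l} = \sqrt{l}$)
$m{\left(127 \right)} A{\left(2 \right)} = - 57 \sqrt{2}$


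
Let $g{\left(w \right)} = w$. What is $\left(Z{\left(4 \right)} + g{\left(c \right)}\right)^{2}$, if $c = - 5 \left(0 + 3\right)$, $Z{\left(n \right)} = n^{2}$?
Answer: $1$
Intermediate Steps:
$c = -15$ ($c = \left(-5\right) 3 = -15$)
$\left(Z{\left(4 \right)} + g{\left(c \right)}\right)^{2} = \left(4^{2} - 15\right)^{2} = \left(16 - 15\right)^{2} = 1^{2} = 1$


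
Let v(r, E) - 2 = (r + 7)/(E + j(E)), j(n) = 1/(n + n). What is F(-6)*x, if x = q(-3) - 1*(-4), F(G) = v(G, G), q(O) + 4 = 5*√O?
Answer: 670*I*√3/73 ≈ 15.897*I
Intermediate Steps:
j(n) = 1/(2*n)
q(O) = -4 + 5*√O
v(r, E) = 2 + (7 + r)/(E + 1/(2*E)) (v(r, E) = 2 + (r + 7)/(E + 1/(2*E)) = 2 + (7 + r)/(E + 1/(2*E)))
F(G) = 2*(1 + G*(7 + 3*G))/(1 + 2*G²) (F(G) = 2*(1 + G*(7 + G + 2*G))/(1 + 2*G²) = 2*(1 + G*(7 + 3*G))/(1 + 2*G²))
x = 5*I*√3 (x = (-4 + 5*√(-3)) - 1*(-4) = (-4 + 5*(I*√3)) + 4 = (-4 + 5*I*√3) + 4 = 5*I*√3 ≈ 8.6602*I)
F(-6)*x = (2*(1 - 6*(7 + 3*(-6)))/(1 + 2*(-6)²))*(5*I*√3) = (2*(1 - 6*(7 - 18))/(1 + 2*36))*(5*I*√3) = (2*(1 - 6*(-11))/(1 + 72))*(5*I*√3) = (2*(1 + 66)/73)*(5*I*√3) = (2*(1/73)*67)*(5*I*√3) = 134*(5*I*√3)/73 = 670*I*√3/73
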